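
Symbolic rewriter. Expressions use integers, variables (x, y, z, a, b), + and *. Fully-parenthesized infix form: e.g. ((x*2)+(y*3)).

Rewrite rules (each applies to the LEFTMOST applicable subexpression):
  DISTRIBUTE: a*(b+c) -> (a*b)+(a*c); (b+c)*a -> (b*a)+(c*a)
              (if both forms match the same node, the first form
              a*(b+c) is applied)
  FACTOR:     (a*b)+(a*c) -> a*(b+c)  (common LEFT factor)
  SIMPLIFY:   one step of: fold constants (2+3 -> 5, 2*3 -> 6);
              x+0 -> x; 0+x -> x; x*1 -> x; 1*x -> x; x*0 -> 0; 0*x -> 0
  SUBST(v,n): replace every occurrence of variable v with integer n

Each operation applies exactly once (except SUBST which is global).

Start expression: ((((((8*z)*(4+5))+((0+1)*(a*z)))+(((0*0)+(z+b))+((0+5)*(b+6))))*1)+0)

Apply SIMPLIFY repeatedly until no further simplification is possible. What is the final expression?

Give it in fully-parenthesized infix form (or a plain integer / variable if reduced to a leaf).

Start: ((((((8*z)*(4+5))+((0+1)*(a*z)))+(((0*0)+(z+b))+((0+5)*(b+6))))*1)+0)
Step 1: at root: ((((((8*z)*(4+5))+((0+1)*(a*z)))+(((0*0)+(z+b))+((0+5)*(b+6))))*1)+0) -> (((((8*z)*(4+5))+((0+1)*(a*z)))+(((0*0)+(z+b))+((0+5)*(b+6))))*1); overall: ((((((8*z)*(4+5))+((0+1)*(a*z)))+(((0*0)+(z+b))+((0+5)*(b+6))))*1)+0) -> (((((8*z)*(4+5))+((0+1)*(a*z)))+(((0*0)+(z+b))+((0+5)*(b+6))))*1)
Step 2: at root: (((((8*z)*(4+5))+((0+1)*(a*z)))+(((0*0)+(z+b))+((0+5)*(b+6))))*1) -> ((((8*z)*(4+5))+((0+1)*(a*z)))+(((0*0)+(z+b))+((0+5)*(b+6)))); overall: (((((8*z)*(4+5))+((0+1)*(a*z)))+(((0*0)+(z+b))+((0+5)*(b+6))))*1) -> ((((8*z)*(4+5))+((0+1)*(a*z)))+(((0*0)+(z+b))+((0+5)*(b+6))))
Step 3: at LLR: (4+5) -> 9; overall: ((((8*z)*(4+5))+((0+1)*(a*z)))+(((0*0)+(z+b))+((0+5)*(b+6)))) -> ((((8*z)*9)+((0+1)*(a*z)))+(((0*0)+(z+b))+((0+5)*(b+6))))
Step 4: at LRL: (0+1) -> 1; overall: ((((8*z)*9)+((0+1)*(a*z)))+(((0*0)+(z+b))+((0+5)*(b+6)))) -> ((((8*z)*9)+(1*(a*z)))+(((0*0)+(z+b))+((0+5)*(b+6))))
Step 5: at LR: (1*(a*z)) -> (a*z); overall: ((((8*z)*9)+(1*(a*z)))+(((0*0)+(z+b))+((0+5)*(b+6)))) -> ((((8*z)*9)+(a*z))+(((0*0)+(z+b))+((0+5)*(b+6))))
Step 6: at RLL: (0*0) -> 0; overall: ((((8*z)*9)+(a*z))+(((0*0)+(z+b))+((0+5)*(b+6)))) -> ((((8*z)*9)+(a*z))+((0+(z+b))+((0+5)*(b+6))))
Step 7: at RL: (0+(z+b)) -> (z+b); overall: ((((8*z)*9)+(a*z))+((0+(z+b))+((0+5)*(b+6)))) -> ((((8*z)*9)+(a*z))+((z+b)+((0+5)*(b+6))))
Step 8: at RRL: (0+5) -> 5; overall: ((((8*z)*9)+(a*z))+((z+b)+((0+5)*(b+6)))) -> ((((8*z)*9)+(a*z))+((z+b)+(5*(b+6))))
Fixed point: ((((8*z)*9)+(a*z))+((z+b)+(5*(b+6))))

Answer: ((((8*z)*9)+(a*z))+((z+b)+(5*(b+6))))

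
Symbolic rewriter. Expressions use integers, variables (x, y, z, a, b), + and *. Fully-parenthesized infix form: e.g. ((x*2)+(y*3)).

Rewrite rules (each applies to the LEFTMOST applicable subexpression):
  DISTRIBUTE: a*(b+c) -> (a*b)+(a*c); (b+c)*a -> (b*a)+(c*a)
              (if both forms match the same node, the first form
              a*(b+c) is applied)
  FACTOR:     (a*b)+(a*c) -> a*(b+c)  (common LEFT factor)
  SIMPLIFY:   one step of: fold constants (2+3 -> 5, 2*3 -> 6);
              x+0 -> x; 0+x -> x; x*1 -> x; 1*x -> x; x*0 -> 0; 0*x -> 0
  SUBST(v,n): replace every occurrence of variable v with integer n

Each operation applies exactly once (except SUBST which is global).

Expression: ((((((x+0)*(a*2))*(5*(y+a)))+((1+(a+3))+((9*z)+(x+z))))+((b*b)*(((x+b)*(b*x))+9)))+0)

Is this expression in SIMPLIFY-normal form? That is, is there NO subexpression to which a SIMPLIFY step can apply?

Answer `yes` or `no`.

Expression: ((((((x+0)*(a*2))*(5*(y+a)))+((1+(a+3))+((9*z)+(x+z))))+((b*b)*(((x+b)*(b*x))+9)))+0)
Scanning for simplifiable subexpressions (pre-order)...
  at root: ((((((x+0)*(a*2))*(5*(y+a)))+((1+(a+3))+((9*z)+(x+z))))+((b*b)*(((x+b)*(b*x))+9)))+0) (SIMPLIFIABLE)
  at L: (((((x+0)*(a*2))*(5*(y+a)))+((1+(a+3))+((9*z)+(x+z))))+((b*b)*(((x+b)*(b*x))+9))) (not simplifiable)
  at LL: ((((x+0)*(a*2))*(5*(y+a)))+((1+(a+3))+((9*z)+(x+z)))) (not simplifiable)
  at LLL: (((x+0)*(a*2))*(5*(y+a))) (not simplifiable)
  at LLLL: ((x+0)*(a*2)) (not simplifiable)
  at LLLLL: (x+0) (SIMPLIFIABLE)
  at LLLLR: (a*2) (not simplifiable)
  at LLLR: (5*(y+a)) (not simplifiable)
  at LLLRR: (y+a) (not simplifiable)
  at LLR: ((1+(a+3))+((9*z)+(x+z))) (not simplifiable)
  at LLRL: (1+(a+3)) (not simplifiable)
  at LLRLR: (a+3) (not simplifiable)
  at LLRR: ((9*z)+(x+z)) (not simplifiable)
  at LLRRL: (9*z) (not simplifiable)
  at LLRRR: (x+z) (not simplifiable)
  at LR: ((b*b)*(((x+b)*(b*x))+9)) (not simplifiable)
  at LRL: (b*b) (not simplifiable)
  at LRR: (((x+b)*(b*x))+9) (not simplifiable)
  at LRRL: ((x+b)*(b*x)) (not simplifiable)
  at LRRLL: (x+b) (not simplifiable)
  at LRRLR: (b*x) (not simplifiable)
Found simplifiable subexpr at path root: ((((((x+0)*(a*2))*(5*(y+a)))+((1+(a+3))+((9*z)+(x+z))))+((b*b)*(((x+b)*(b*x))+9)))+0)
One SIMPLIFY step would give: (((((x+0)*(a*2))*(5*(y+a)))+((1+(a+3))+((9*z)+(x+z))))+((b*b)*(((x+b)*(b*x))+9)))
-> NOT in normal form.

Answer: no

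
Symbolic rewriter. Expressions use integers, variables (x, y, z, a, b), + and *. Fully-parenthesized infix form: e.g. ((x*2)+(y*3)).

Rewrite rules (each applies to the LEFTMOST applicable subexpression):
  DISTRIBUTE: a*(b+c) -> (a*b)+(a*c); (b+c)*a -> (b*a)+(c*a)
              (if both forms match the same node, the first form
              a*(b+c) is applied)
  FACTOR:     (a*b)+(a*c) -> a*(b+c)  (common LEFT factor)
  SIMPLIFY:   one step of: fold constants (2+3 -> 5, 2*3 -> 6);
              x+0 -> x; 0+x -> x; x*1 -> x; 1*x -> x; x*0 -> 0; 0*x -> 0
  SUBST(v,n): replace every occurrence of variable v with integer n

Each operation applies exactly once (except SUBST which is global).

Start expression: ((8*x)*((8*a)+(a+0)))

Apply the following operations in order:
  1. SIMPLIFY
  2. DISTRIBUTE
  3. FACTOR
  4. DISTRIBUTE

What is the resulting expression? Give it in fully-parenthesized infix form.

Start: ((8*x)*((8*a)+(a+0)))
Apply SIMPLIFY at RR (target: (a+0)): ((8*x)*((8*a)+(a+0))) -> ((8*x)*((8*a)+a))
Apply DISTRIBUTE at root (target: ((8*x)*((8*a)+a))): ((8*x)*((8*a)+a)) -> (((8*x)*(8*a))+((8*x)*a))
Apply FACTOR at root (target: (((8*x)*(8*a))+((8*x)*a))): (((8*x)*(8*a))+((8*x)*a)) -> ((8*x)*((8*a)+a))
Apply DISTRIBUTE at root (target: ((8*x)*((8*a)+a))): ((8*x)*((8*a)+a)) -> (((8*x)*(8*a))+((8*x)*a))

Answer: (((8*x)*(8*a))+((8*x)*a))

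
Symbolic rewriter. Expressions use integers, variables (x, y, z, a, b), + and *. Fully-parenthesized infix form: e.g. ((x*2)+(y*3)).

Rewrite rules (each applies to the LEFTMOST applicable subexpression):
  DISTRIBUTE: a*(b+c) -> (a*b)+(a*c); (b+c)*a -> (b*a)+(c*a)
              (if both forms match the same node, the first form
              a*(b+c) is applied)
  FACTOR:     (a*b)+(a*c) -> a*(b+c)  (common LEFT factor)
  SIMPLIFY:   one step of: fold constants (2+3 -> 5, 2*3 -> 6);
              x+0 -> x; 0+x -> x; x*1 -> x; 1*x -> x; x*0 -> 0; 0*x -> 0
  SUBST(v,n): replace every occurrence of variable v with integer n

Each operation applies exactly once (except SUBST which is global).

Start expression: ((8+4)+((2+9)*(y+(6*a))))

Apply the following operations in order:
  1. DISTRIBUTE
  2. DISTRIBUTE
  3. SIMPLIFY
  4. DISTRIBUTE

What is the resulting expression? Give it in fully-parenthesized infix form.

Start: ((8+4)+((2+9)*(y+(6*a))))
Apply DISTRIBUTE at R (target: ((2+9)*(y+(6*a)))): ((8+4)+((2+9)*(y+(6*a)))) -> ((8+4)+(((2+9)*y)+((2+9)*(6*a))))
Apply DISTRIBUTE at RL (target: ((2+9)*y)): ((8+4)+(((2+9)*y)+((2+9)*(6*a)))) -> ((8+4)+(((2*y)+(9*y))+((2+9)*(6*a))))
Apply SIMPLIFY at L (target: (8+4)): ((8+4)+(((2*y)+(9*y))+((2+9)*(6*a)))) -> (12+(((2*y)+(9*y))+((2+9)*(6*a))))
Apply DISTRIBUTE at RR (target: ((2+9)*(6*a))): (12+(((2*y)+(9*y))+((2+9)*(6*a)))) -> (12+(((2*y)+(9*y))+((2*(6*a))+(9*(6*a)))))

Answer: (12+(((2*y)+(9*y))+((2*(6*a))+(9*(6*a)))))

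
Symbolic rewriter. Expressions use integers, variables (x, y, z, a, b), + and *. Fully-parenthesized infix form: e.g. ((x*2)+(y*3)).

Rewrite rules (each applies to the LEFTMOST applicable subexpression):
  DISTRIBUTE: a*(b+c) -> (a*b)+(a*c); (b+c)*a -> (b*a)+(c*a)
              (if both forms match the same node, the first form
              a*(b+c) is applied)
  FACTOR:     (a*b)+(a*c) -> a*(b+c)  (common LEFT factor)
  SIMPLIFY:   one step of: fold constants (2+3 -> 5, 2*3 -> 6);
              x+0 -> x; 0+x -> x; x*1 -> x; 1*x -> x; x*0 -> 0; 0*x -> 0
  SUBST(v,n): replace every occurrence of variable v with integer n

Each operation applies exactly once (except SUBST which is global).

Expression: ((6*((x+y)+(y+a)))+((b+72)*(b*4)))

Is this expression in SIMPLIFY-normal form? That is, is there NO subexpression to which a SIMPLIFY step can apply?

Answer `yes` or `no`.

Expression: ((6*((x+y)+(y+a)))+((b+72)*(b*4)))
Scanning for simplifiable subexpressions (pre-order)...
  at root: ((6*((x+y)+(y+a)))+((b+72)*(b*4))) (not simplifiable)
  at L: (6*((x+y)+(y+a))) (not simplifiable)
  at LR: ((x+y)+(y+a)) (not simplifiable)
  at LRL: (x+y) (not simplifiable)
  at LRR: (y+a) (not simplifiable)
  at R: ((b+72)*(b*4)) (not simplifiable)
  at RL: (b+72) (not simplifiable)
  at RR: (b*4) (not simplifiable)
Result: no simplifiable subexpression found -> normal form.

Answer: yes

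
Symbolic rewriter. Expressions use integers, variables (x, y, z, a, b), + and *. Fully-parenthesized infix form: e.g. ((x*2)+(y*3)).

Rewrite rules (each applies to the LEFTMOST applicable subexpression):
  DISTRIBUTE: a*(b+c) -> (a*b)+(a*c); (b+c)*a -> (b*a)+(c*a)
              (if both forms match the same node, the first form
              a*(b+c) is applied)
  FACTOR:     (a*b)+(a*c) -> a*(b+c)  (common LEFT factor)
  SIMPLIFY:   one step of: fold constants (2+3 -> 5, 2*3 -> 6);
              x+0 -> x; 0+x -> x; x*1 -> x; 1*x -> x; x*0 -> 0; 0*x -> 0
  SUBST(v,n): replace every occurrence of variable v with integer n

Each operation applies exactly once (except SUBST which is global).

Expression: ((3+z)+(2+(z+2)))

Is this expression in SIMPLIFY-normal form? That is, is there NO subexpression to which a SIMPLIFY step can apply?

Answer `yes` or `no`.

Answer: yes

Derivation:
Expression: ((3+z)+(2+(z+2)))
Scanning for simplifiable subexpressions (pre-order)...
  at root: ((3+z)+(2+(z+2))) (not simplifiable)
  at L: (3+z) (not simplifiable)
  at R: (2+(z+2)) (not simplifiable)
  at RR: (z+2) (not simplifiable)
Result: no simplifiable subexpression found -> normal form.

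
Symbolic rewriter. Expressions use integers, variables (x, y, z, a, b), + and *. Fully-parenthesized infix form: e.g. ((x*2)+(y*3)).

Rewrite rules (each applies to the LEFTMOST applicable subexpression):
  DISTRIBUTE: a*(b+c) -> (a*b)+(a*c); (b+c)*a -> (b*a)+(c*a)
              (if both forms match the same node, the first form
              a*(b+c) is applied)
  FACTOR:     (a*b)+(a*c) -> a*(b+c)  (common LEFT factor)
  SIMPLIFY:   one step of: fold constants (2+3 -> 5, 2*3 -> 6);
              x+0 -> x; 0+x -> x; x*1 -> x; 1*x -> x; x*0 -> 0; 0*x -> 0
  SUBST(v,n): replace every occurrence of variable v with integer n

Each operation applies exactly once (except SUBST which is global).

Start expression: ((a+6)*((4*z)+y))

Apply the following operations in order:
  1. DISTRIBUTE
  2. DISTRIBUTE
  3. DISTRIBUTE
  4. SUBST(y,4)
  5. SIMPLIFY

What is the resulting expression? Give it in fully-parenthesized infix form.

Start: ((a+6)*((4*z)+y))
Apply DISTRIBUTE at root (target: ((a+6)*((4*z)+y))): ((a+6)*((4*z)+y)) -> (((a+6)*(4*z))+((a+6)*y))
Apply DISTRIBUTE at L (target: ((a+6)*(4*z))): (((a+6)*(4*z))+((a+6)*y)) -> (((a*(4*z))+(6*(4*z)))+((a+6)*y))
Apply DISTRIBUTE at R (target: ((a+6)*y)): (((a*(4*z))+(6*(4*z)))+((a+6)*y)) -> (((a*(4*z))+(6*(4*z)))+((a*y)+(6*y)))
Apply SUBST(y,4): (((a*(4*z))+(6*(4*z)))+((a*y)+(6*y))) -> (((a*(4*z))+(6*(4*z)))+((a*4)+(6*4)))
Apply SIMPLIFY at RR (target: (6*4)): (((a*(4*z))+(6*(4*z)))+((a*4)+(6*4))) -> (((a*(4*z))+(6*(4*z)))+((a*4)+24))

Answer: (((a*(4*z))+(6*(4*z)))+((a*4)+24))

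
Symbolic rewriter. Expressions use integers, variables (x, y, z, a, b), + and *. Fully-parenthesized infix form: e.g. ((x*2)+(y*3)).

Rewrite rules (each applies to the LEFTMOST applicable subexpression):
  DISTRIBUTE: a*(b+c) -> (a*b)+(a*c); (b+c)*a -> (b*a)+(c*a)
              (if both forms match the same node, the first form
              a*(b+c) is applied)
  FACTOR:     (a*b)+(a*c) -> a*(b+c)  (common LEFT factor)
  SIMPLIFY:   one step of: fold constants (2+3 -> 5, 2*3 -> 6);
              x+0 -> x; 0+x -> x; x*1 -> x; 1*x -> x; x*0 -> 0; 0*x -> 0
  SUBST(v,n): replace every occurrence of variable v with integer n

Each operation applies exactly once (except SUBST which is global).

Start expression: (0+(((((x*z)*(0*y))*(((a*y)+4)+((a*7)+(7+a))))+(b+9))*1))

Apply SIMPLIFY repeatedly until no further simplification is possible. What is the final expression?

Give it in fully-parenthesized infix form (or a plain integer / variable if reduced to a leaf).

Answer: (b+9)

Derivation:
Start: (0+(((((x*z)*(0*y))*(((a*y)+4)+((a*7)+(7+a))))+(b+9))*1))
Step 1: at root: (0+(((((x*z)*(0*y))*(((a*y)+4)+((a*7)+(7+a))))+(b+9))*1)) -> (((((x*z)*(0*y))*(((a*y)+4)+((a*7)+(7+a))))+(b+9))*1); overall: (0+(((((x*z)*(0*y))*(((a*y)+4)+((a*7)+(7+a))))+(b+9))*1)) -> (((((x*z)*(0*y))*(((a*y)+4)+((a*7)+(7+a))))+(b+9))*1)
Step 2: at root: (((((x*z)*(0*y))*(((a*y)+4)+((a*7)+(7+a))))+(b+9))*1) -> ((((x*z)*(0*y))*(((a*y)+4)+((a*7)+(7+a))))+(b+9)); overall: (((((x*z)*(0*y))*(((a*y)+4)+((a*7)+(7+a))))+(b+9))*1) -> ((((x*z)*(0*y))*(((a*y)+4)+((a*7)+(7+a))))+(b+9))
Step 3: at LLR: (0*y) -> 0; overall: ((((x*z)*(0*y))*(((a*y)+4)+((a*7)+(7+a))))+(b+9)) -> ((((x*z)*0)*(((a*y)+4)+((a*7)+(7+a))))+(b+9))
Step 4: at LL: ((x*z)*0) -> 0; overall: ((((x*z)*0)*(((a*y)+4)+((a*7)+(7+a))))+(b+9)) -> ((0*(((a*y)+4)+((a*7)+(7+a))))+(b+9))
Step 5: at L: (0*(((a*y)+4)+((a*7)+(7+a)))) -> 0; overall: ((0*(((a*y)+4)+((a*7)+(7+a))))+(b+9)) -> (0+(b+9))
Step 6: at root: (0+(b+9)) -> (b+9); overall: (0+(b+9)) -> (b+9)
Fixed point: (b+9)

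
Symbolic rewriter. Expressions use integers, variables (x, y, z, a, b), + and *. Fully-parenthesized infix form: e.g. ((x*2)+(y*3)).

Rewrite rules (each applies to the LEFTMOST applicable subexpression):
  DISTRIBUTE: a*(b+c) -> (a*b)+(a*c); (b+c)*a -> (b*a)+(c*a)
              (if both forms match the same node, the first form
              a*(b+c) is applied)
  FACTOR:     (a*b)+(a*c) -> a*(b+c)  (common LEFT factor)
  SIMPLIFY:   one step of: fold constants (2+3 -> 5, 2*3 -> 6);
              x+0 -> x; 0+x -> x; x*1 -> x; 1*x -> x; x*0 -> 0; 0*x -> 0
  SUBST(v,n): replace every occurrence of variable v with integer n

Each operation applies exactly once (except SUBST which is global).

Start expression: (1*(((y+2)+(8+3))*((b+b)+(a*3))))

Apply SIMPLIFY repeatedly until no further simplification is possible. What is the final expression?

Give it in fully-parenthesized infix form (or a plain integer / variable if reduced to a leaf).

Answer: (((y+2)+11)*((b+b)+(a*3)))

Derivation:
Start: (1*(((y+2)+(8+3))*((b+b)+(a*3))))
Step 1: at root: (1*(((y+2)+(8+3))*((b+b)+(a*3)))) -> (((y+2)+(8+3))*((b+b)+(a*3))); overall: (1*(((y+2)+(8+3))*((b+b)+(a*3)))) -> (((y+2)+(8+3))*((b+b)+(a*3)))
Step 2: at LR: (8+3) -> 11; overall: (((y+2)+(8+3))*((b+b)+(a*3))) -> (((y+2)+11)*((b+b)+(a*3)))
Fixed point: (((y+2)+11)*((b+b)+(a*3)))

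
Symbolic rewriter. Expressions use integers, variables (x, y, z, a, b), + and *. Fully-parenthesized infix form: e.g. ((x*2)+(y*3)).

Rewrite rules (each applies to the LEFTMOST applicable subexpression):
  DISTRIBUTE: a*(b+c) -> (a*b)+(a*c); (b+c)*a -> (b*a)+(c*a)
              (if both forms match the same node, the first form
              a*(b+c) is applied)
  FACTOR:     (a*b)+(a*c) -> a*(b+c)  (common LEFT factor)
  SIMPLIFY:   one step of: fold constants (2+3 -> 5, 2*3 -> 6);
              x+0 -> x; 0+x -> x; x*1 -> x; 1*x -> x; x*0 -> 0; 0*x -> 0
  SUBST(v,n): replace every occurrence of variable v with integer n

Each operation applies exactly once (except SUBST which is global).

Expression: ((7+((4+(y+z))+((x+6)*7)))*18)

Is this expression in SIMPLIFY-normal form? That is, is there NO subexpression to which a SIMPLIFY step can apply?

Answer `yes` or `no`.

Answer: yes

Derivation:
Expression: ((7+((4+(y+z))+((x+6)*7)))*18)
Scanning for simplifiable subexpressions (pre-order)...
  at root: ((7+((4+(y+z))+((x+6)*7)))*18) (not simplifiable)
  at L: (7+((4+(y+z))+((x+6)*7))) (not simplifiable)
  at LR: ((4+(y+z))+((x+6)*7)) (not simplifiable)
  at LRL: (4+(y+z)) (not simplifiable)
  at LRLR: (y+z) (not simplifiable)
  at LRR: ((x+6)*7) (not simplifiable)
  at LRRL: (x+6) (not simplifiable)
Result: no simplifiable subexpression found -> normal form.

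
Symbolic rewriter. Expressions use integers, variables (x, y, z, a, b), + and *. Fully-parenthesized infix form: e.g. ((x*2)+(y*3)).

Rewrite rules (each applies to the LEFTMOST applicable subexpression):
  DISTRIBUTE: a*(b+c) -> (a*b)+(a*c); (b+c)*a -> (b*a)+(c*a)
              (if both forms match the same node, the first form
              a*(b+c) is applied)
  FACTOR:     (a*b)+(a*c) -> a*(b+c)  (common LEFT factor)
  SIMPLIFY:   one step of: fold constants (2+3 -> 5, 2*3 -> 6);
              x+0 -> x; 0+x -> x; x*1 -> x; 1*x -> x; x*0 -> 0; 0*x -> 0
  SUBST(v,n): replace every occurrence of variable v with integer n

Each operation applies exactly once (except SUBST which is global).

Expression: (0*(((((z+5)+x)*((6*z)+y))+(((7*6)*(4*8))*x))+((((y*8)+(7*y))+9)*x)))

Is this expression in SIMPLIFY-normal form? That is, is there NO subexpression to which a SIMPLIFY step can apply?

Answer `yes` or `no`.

Answer: no

Derivation:
Expression: (0*(((((z+5)+x)*((6*z)+y))+(((7*6)*(4*8))*x))+((((y*8)+(7*y))+9)*x)))
Scanning for simplifiable subexpressions (pre-order)...
  at root: (0*(((((z+5)+x)*((6*z)+y))+(((7*6)*(4*8))*x))+((((y*8)+(7*y))+9)*x))) (SIMPLIFIABLE)
  at R: (((((z+5)+x)*((6*z)+y))+(((7*6)*(4*8))*x))+((((y*8)+(7*y))+9)*x)) (not simplifiable)
  at RL: ((((z+5)+x)*((6*z)+y))+(((7*6)*(4*8))*x)) (not simplifiable)
  at RLL: (((z+5)+x)*((6*z)+y)) (not simplifiable)
  at RLLL: ((z+5)+x) (not simplifiable)
  at RLLLL: (z+5) (not simplifiable)
  at RLLR: ((6*z)+y) (not simplifiable)
  at RLLRL: (6*z) (not simplifiable)
  at RLR: (((7*6)*(4*8))*x) (not simplifiable)
  at RLRL: ((7*6)*(4*8)) (not simplifiable)
  at RLRLL: (7*6) (SIMPLIFIABLE)
  at RLRLR: (4*8) (SIMPLIFIABLE)
  at RR: ((((y*8)+(7*y))+9)*x) (not simplifiable)
  at RRL: (((y*8)+(7*y))+9) (not simplifiable)
  at RRLL: ((y*8)+(7*y)) (not simplifiable)
  at RRLLL: (y*8) (not simplifiable)
  at RRLLR: (7*y) (not simplifiable)
Found simplifiable subexpr at path root: (0*(((((z+5)+x)*((6*z)+y))+(((7*6)*(4*8))*x))+((((y*8)+(7*y))+9)*x)))
One SIMPLIFY step would give: 0
-> NOT in normal form.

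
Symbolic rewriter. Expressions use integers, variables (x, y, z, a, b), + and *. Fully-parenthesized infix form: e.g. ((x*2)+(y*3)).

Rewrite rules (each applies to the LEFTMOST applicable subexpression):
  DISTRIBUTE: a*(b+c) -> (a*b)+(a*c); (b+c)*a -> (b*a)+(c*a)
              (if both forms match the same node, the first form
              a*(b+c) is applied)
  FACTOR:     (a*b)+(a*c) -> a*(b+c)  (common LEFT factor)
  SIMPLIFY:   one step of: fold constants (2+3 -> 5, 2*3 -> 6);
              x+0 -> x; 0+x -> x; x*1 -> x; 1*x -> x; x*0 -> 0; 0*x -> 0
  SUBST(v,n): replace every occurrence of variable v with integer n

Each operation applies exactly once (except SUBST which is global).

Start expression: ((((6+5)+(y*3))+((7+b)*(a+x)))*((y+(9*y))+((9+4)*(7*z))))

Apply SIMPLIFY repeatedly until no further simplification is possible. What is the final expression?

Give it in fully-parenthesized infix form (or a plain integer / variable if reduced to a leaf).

Start: ((((6+5)+(y*3))+((7+b)*(a+x)))*((y+(9*y))+((9+4)*(7*z))))
Step 1: at LLL: (6+5) -> 11; overall: ((((6+5)+(y*3))+((7+b)*(a+x)))*((y+(9*y))+((9+4)*(7*z)))) -> (((11+(y*3))+((7+b)*(a+x)))*((y+(9*y))+((9+4)*(7*z))))
Step 2: at RRL: (9+4) -> 13; overall: (((11+(y*3))+((7+b)*(a+x)))*((y+(9*y))+((9+4)*(7*z)))) -> (((11+(y*3))+((7+b)*(a+x)))*((y+(9*y))+(13*(7*z))))
Fixed point: (((11+(y*3))+((7+b)*(a+x)))*((y+(9*y))+(13*(7*z))))

Answer: (((11+(y*3))+((7+b)*(a+x)))*((y+(9*y))+(13*(7*z))))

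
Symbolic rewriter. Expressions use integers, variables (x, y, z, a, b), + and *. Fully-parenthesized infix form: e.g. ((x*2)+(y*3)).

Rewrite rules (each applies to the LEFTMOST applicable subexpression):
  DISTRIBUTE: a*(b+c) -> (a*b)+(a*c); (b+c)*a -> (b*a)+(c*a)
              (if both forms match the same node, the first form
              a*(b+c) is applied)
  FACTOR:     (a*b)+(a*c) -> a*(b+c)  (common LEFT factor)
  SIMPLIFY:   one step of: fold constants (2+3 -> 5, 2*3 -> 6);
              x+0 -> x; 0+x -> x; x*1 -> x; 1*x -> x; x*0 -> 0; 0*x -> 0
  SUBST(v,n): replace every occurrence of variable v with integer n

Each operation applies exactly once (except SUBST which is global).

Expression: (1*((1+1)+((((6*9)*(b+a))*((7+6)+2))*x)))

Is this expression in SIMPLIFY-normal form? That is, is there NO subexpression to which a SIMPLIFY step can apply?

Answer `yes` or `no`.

Answer: no

Derivation:
Expression: (1*((1+1)+((((6*9)*(b+a))*((7+6)+2))*x)))
Scanning for simplifiable subexpressions (pre-order)...
  at root: (1*((1+1)+((((6*9)*(b+a))*((7+6)+2))*x))) (SIMPLIFIABLE)
  at R: ((1+1)+((((6*9)*(b+a))*((7+6)+2))*x)) (not simplifiable)
  at RL: (1+1) (SIMPLIFIABLE)
  at RR: ((((6*9)*(b+a))*((7+6)+2))*x) (not simplifiable)
  at RRL: (((6*9)*(b+a))*((7+6)+2)) (not simplifiable)
  at RRLL: ((6*9)*(b+a)) (not simplifiable)
  at RRLLL: (6*9) (SIMPLIFIABLE)
  at RRLLR: (b+a) (not simplifiable)
  at RRLR: ((7+6)+2) (not simplifiable)
  at RRLRL: (7+6) (SIMPLIFIABLE)
Found simplifiable subexpr at path root: (1*((1+1)+((((6*9)*(b+a))*((7+6)+2))*x)))
One SIMPLIFY step would give: ((1+1)+((((6*9)*(b+a))*((7+6)+2))*x))
-> NOT in normal form.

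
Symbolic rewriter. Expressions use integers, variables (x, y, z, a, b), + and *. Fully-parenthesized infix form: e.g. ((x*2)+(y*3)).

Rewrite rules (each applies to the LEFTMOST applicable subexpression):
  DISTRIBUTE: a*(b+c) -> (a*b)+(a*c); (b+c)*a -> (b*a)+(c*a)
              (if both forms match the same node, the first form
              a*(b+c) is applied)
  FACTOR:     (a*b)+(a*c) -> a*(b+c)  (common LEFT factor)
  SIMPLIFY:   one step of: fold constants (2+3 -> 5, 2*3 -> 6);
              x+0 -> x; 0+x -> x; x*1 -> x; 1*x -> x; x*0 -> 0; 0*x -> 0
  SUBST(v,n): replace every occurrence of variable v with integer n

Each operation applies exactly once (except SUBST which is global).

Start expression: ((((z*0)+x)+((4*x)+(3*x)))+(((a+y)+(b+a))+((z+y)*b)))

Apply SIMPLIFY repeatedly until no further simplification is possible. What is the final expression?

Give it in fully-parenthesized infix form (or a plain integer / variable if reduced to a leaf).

Answer: ((x+((4*x)+(3*x)))+(((a+y)+(b+a))+((z+y)*b)))

Derivation:
Start: ((((z*0)+x)+((4*x)+(3*x)))+(((a+y)+(b+a))+((z+y)*b)))
Step 1: at LLL: (z*0) -> 0; overall: ((((z*0)+x)+((4*x)+(3*x)))+(((a+y)+(b+a))+((z+y)*b))) -> (((0+x)+((4*x)+(3*x)))+(((a+y)+(b+a))+((z+y)*b)))
Step 2: at LL: (0+x) -> x; overall: (((0+x)+((4*x)+(3*x)))+(((a+y)+(b+a))+((z+y)*b))) -> ((x+((4*x)+(3*x)))+(((a+y)+(b+a))+((z+y)*b)))
Fixed point: ((x+((4*x)+(3*x)))+(((a+y)+(b+a))+((z+y)*b)))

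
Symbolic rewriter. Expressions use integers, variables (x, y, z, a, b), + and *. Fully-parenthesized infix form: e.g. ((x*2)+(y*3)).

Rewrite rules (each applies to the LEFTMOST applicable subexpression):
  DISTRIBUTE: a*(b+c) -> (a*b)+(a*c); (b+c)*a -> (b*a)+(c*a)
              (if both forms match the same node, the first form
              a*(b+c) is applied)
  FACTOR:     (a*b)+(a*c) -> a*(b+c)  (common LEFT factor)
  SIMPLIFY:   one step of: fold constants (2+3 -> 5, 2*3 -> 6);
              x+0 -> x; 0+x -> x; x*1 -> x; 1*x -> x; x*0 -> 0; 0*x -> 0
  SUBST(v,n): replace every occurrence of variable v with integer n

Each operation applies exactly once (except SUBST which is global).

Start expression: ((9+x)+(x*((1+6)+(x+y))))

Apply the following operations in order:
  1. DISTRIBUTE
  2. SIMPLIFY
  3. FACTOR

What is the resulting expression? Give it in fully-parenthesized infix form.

Answer: ((9+x)+(x*(7+(x+y))))

Derivation:
Start: ((9+x)+(x*((1+6)+(x+y))))
Apply DISTRIBUTE at R (target: (x*((1+6)+(x+y)))): ((9+x)+(x*((1+6)+(x+y)))) -> ((9+x)+((x*(1+6))+(x*(x+y))))
Apply SIMPLIFY at RLR (target: (1+6)): ((9+x)+((x*(1+6))+(x*(x+y)))) -> ((9+x)+((x*7)+(x*(x+y))))
Apply FACTOR at R (target: ((x*7)+(x*(x+y)))): ((9+x)+((x*7)+(x*(x+y)))) -> ((9+x)+(x*(7+(x+y))))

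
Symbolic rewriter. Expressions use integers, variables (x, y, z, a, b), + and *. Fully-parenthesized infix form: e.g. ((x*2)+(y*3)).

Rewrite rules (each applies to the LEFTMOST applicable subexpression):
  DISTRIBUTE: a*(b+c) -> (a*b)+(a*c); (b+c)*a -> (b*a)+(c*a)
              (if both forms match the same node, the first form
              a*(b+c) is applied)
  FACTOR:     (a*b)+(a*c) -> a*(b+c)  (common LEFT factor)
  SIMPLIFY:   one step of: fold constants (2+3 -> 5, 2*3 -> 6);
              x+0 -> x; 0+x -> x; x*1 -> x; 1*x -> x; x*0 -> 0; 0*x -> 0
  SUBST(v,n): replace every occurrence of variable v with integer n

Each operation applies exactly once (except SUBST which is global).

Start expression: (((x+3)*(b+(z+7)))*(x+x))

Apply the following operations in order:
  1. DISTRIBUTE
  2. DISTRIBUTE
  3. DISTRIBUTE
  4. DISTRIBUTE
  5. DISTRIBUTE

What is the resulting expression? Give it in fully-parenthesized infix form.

Start: (((x+3)*(b+(z+7)))*(x+x))
Apply DISTRIBUTE at root (target: (((x+3)*(b+(z+7)))*(x+x))): (((x+3)*(b+(z+7)))*(x+x)) -> ((((x+3)*(b+(z+7)))*x)+(((x+3)*(b+(z+7)))*x))
Apply DISTRIBUTE at LL (target: ((x+3)*(b+(z+7)))): ((((x+3)*(b+(z+7)))*x)+(((x+3)*(b+(z+7)))*x)) -> (((((x+3)*b)+((x+3)*(z+7)))*x)+(((x+3)*(b+(z+7)))*x))
Apply DISTRIBUTE at L (target: ((((x+3)*b)+((x+3)*(z+7)))*x)): (((((x+3)*b)+((x+3)*(z+7)))*x)+(((x+3)*(b+(z+7)))*x)) -> (((((x+3)*b)*x)+(((x+3)*(z+7))*x))+(((x+3)*(b+(z+7)))*x))
Apply DISTRIBUTE at LLL (target: ((x+3)*b)): (((((x+3)*b)*x)+(((x+3)*(z+7))*x))+(((x+3)*(b+(z+7)))*x)) -> (((((x*b)+(3*b))*x)+(((x+3)*(z+7))*x))+(((x+3)*(b+(z+7)))*x))
Apply DISTRIBUTE at LL (target: (((x*b)+(3*b))*x)): (((((x*b)+(3*b))*x)+(((x+3)*(z+7))*x))+(((x+3)*(b+(z+7)))*x)) -> (((((x*b)*x)+((3*b)*x))+(((x+3)*(z+7))*x))+(((x+3)*(b+(z+7)))*x))

Answer: (((((x*b)*x)+((3*b)*x))+(((x+3)*(z+7))*x))+(((x+3)*(b+(z+7)))*x))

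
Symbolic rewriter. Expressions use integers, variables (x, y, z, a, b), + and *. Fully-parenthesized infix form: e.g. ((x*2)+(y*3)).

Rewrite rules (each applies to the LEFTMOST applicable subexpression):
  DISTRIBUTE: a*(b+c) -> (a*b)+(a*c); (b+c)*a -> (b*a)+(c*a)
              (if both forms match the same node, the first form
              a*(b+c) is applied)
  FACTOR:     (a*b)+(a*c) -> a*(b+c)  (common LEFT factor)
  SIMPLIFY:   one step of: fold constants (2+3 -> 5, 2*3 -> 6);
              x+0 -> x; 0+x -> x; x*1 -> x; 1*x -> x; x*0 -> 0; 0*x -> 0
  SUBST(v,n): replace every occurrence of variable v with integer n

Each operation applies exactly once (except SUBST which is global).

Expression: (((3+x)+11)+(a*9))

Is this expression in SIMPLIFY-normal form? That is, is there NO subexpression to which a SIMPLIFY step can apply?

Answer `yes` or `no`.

Answer: yes

Derivation:
Expression: (((3+x)+11)+(a*9))
Scanning for simplifiable subexpressions (pre-order)...
  at root: (((3+x)+11)+(a*9)) (not simplifiable)
  at L: ((3+x)+11) (not simplifiable)
  at LL: (3+x) (not simplifiable)
  at R: (a*9) (not simplifiable)
Result: no simplifiable subexpression found -> normal form.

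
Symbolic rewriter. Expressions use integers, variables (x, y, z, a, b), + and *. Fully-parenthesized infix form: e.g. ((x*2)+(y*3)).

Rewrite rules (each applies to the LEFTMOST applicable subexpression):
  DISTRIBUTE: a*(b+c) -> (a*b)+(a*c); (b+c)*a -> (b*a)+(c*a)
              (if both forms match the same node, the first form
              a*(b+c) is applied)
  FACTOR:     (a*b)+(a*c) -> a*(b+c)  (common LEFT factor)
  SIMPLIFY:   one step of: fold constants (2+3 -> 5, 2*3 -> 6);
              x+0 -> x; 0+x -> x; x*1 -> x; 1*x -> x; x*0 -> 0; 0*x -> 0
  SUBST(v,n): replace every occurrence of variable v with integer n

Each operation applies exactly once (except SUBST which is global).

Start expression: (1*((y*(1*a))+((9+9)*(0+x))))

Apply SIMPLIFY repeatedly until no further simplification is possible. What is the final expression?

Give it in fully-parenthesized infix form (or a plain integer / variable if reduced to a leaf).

Start: (1*((y*(1*a))+((9+9)*(0+x))))
Step 1: at root: (1*((y*(1*a))+((9+9)*(0+x)))) -> ((y*(1*a))+((9+9)*(0+x))); overall: (1*((y*(1*a))+((9+9)*(0+x)))) -> ((y*(1*a))+((9+9)*(0+x)))
Step 2: at LR: (1*a) -> a; overall: ((y*(1*a))+((9+9)*(0+x))) -> ((y*a)+((9+9)*(0+x)))
Step 3: at RL: (9+9) -> 18; overall: ((y*a)+((9+9)*(0+x))) -> ((y*a)+(18*(0+x)))
Step 4: at RR: (0+x) -> x; overall: ((y*a)+(18*(0+x))) -> ((y*a)+(18*x))
Fixed point: ((y*a)+(18*x))

Answer: ((y*a)+(18*x))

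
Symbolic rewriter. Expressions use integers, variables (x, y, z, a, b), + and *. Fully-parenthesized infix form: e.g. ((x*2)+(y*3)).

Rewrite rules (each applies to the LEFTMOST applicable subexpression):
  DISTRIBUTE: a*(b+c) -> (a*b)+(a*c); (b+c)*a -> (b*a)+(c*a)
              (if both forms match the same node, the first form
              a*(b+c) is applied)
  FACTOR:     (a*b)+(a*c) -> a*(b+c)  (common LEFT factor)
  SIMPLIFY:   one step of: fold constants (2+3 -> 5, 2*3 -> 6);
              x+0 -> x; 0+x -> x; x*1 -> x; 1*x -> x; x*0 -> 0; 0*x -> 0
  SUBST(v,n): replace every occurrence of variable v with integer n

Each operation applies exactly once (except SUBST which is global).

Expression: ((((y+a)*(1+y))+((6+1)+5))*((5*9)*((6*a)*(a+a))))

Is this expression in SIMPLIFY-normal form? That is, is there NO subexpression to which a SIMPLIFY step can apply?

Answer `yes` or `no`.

Expression: ((((y+a)*(1+y))+((6+1)+5))*((5*9)*((6*a)*(a+a))))
Scanning for simplifiable subexpressions (pre-order)...
  at root: ((((y+a)*(1+y))+((6+1)+5))*((5*9)*((6*a)*(a+a)))) (not simplifiable)
  at L: (((y+a)*(1+y))+((6+1)+5)) (not simplifiable)
  at LL: ((y+a)*(1+y)) (not simplifiable)
  at LLL: (y+a) (not simplifiable)
  at LLR: (1+y) (not simplifiable)
  at LR: ((6+1)+5) (not simplifiable)
  at LRL: (6+1) (SIMPLIFIABLE)
  at R: ((5*9)*((6*a)*(a+a))) (not simplifiable)
  at RL: (5*9) (SIMPLIFIABLE)
  at RR: ((6*a)*(a+a)) (not simplifiable)
  at RRL: (6*a) (not simplifiable)
  at RRR: (a+a) (not simplifiable)
Found simplifiable subexpr at path LRL: (6+1)
One SIMPLIFY step would give: ((((y+a)*(1+y))+(7+5))*((5*9)*((6*a)*(a+a))))
-> NOT in normal form.

Answer: no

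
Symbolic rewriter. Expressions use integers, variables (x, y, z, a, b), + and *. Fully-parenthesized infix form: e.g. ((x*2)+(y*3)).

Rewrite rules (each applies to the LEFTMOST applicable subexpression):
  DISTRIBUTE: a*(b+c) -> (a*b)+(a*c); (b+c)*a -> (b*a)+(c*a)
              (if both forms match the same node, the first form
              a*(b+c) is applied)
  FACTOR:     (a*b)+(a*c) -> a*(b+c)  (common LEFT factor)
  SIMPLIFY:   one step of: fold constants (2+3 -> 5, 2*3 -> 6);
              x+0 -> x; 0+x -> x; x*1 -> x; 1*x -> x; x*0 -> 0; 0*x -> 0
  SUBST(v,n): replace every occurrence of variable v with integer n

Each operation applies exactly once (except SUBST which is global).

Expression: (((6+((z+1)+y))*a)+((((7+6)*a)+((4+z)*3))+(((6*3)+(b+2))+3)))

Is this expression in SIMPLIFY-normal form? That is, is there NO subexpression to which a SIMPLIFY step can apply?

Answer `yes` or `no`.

Expression: (((6+((z+1)+y))*a)+((((7+6)*a)+((4+z)*3))+(((6*3)+(b+2))+3)))
Scanning for simplifiable subexpressions (pre-order)...
  at root: (((6+((z+1)+y))*a)+((((7+6)*a)+((4+z)*3))+(((6*3)+(b+2))+3))) (not simplifiable)
  at L: ((6+((z+1)+y))*a) (not simplifiable)
  at LL: (6+((z+1)+y)) (not simplifiable)
  at LLR: ((z+1)+y) (not simplifiable)
  at LLRL: (z+1) (not simplifiable)
  at R: ((((7+6)*a)+((4+z)*3))+(((6*3)+(b+2))+3)) (not simplifiable)
  at RL: (((7+6)*a)+((4+z)*3)) (not simplifiable)
  at RLL: ((7+6)*a) (not simplifiable)
  at RLLL: (7+6) (SIMPLIFIABLE)
  at RLR: ((4+z)*3) (not simplifiable)
  at RLRL: (4+z) (not simplifiable)
  at RR: (((6*3)+(b+2))+3) (not simplifiable)
  at RRL: ((6*3)+(b+2)) (not simplifiable)
  at RRLL: (6*3) (SIMPLIFIABLE)
  at RRLR: (b+2) (not simplifiable)
Found simplifiable subexpr at path RLLL: (7+6)
One SIMPLIFY step would give: (((6+((z+1)+y))*a)+(((13*a)+((4+z)*3))+(((6*3)+(b+2))+3)))
-> NOT in normal form.

Answer: no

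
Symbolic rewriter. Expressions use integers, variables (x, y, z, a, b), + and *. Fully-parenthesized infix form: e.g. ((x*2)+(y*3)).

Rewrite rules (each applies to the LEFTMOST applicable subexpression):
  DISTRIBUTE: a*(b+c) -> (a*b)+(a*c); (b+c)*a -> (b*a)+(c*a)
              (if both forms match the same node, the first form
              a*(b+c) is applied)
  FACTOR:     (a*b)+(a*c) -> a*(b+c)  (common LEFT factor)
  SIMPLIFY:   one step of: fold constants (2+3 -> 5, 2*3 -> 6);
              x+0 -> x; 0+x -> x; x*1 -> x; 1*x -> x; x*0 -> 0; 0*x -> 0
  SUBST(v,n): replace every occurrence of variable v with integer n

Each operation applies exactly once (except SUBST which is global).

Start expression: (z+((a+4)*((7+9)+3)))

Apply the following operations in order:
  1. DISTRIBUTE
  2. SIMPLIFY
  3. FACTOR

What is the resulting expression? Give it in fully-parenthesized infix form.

Start: (z+((a+4)*((7+9)+3)))
Apply DISTRIBUTE at R (target: ((a+4)*((7+9)+3))): (z+((a+4)*((7+9)+3))) -> (z+(((a+4)*(7+9))+((a+4)*3)))
Apply SIMPLIFY at RLR (target: (7+9)): (z+(((a+4)*(7+9))+((a+4)*3))) -> (z+(((a+4)*16)+((a+4)*3)))
Apply FACTOR at R (target: (((a+4)*16)+((a+4)*3))): (z+(((a+4)*16)+((a+4)*3))) -> (z+((a+4)*(16+3)))

Answer: (z+((a+4)*(16+3)))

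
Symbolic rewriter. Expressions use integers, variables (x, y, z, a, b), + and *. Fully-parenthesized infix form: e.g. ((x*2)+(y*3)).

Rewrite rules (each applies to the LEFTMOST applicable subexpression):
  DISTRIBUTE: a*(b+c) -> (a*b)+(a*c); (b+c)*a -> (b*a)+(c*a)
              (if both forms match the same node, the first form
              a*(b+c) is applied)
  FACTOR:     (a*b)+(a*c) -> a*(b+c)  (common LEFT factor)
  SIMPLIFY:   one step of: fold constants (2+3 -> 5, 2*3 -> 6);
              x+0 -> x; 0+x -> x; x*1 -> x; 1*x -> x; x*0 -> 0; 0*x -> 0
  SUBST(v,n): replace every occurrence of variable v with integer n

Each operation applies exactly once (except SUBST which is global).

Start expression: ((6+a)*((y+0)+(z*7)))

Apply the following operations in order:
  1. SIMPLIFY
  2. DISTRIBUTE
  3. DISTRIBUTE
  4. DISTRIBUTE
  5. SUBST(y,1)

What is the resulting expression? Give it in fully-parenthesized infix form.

Start: ((6+a)*((y+0)+(z*7)))
Apply SIMPLIFY at RL (target: (y+0)): ((6+a)*((y+0)+(z*7))) -> ((6+a)*(y+(z*7)))
Apply DISTRIBUTE at root (target: ((6+a)*(y+(z*7)))): ((6+a)*(y+(z*7))) -> (((6+a)*y)+((6+a)*(z*7)))
Apply DISTRIBUTE at L (target: ((6+a)*y)): (((6+a)*y)+((6+a)*(z*7))) -> (((6*y)+(a*y))+((6+a)*(z*7)))
Apply DISTRIBUTE at R (target: ((6+a)*(z*7))): (((6*y)+(a*y))+((6+a)*(z*7))) -> (((6*y)+(a*y))+((6*(z*7))+(a*(z*7))))
Apply SUBST(y,1): (((6*y)+(a*y))+((6*(z*7))+(a*(z*7)))) -> (((6*1)+(a*1))+((6*(z*7))+(a*(z*7))))

Answer: (((6*1)+(a*1))+((6*(z*7))+(a*(z*7))))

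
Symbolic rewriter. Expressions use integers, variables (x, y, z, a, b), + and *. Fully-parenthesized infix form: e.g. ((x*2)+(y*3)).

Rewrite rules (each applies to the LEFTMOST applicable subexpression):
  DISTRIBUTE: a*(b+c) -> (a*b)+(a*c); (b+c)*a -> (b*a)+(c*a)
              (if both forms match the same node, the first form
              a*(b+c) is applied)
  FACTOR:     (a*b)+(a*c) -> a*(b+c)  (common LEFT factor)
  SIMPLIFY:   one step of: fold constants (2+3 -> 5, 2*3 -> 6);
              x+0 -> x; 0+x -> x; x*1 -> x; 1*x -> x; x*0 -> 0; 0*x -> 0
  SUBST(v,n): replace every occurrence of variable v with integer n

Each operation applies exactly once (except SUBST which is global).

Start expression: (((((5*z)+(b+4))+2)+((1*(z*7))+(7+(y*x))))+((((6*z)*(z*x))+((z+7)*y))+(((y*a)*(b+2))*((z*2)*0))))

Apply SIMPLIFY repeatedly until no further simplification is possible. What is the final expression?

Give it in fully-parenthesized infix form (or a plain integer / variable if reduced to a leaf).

Answer: (((((5*z)+(b+4))+2)+((z*7)+(7+(y*x))))+(((6*z)*(z*x))+((z+7)*y)))

Derivation:
Start: (((((5*z)+(b+4))+2)+((1*(z*7))+(7+(y*x))))+((((6*z)*(z*x))+((z+7)*y))+(((y*a)*(b+2))*((z*2)*0))))
Step 1: at LRL: (1*(z*7)) -> (z*7); overall: (((((5*z)+(b+4))+2)+((1*(z*7))+(7+(y*x))))+((((6*z)*(z*x))+((z+7)*y))+(((y*a)*(b+2))*((z*2)*0)))) -> (((((5*z)+(b+4))+2)+((z*7)+(7+(y*x))))+((((6*z)*(z*x))+((z+7)*y))+(((y*a)*(b+2))*((z*2)*0))))
Step 2: at RRR: ((z*2)*0) -> 0; overall: (((((5*z)+(b+4))+2)+((z*7)+(7+(y*x))))+((((6*z)*(z*x))+((z+7)*y))+(((y*a)*(b+2))*((z*2)*0)))) -> (((((5*z)+(b+4))+2)+((z*7)+(7+(y*x))))+((((6*z)*(z*x))+((z+7)*y))+(((y*a)*(b+2))*0)))
Step 3: at RR: (((y*a)*(b+2))*0) -> 0; overall: (((((5*z)+(b+4))+2)+((z*7)+(7+(y*x))))+((((6*z)*(z*x))+((z+7)*y))+(((y*a)*(b+2))*0))) -> (((((5*z)+(b+4))+2)+((z*7)+(7+(y*x))))+((((6*z)*(z*x))+((z+7)*y))+0))
Step 4: at R: ((((6*z)*(z*x))+((z+7)*y))+0) -> (((6*z)*(z*x))+((z+7)*y)); overall: (((((5*z)+(b+4))+2)+((z*7)+(7+(y*x))))+((((6*z)*(z*x))+((z+7)*y))+0)) -> (((((5*z)+(b+4))+2)+((z*7)+(7+(y*x))))+(((6*z)*(z*x))+((z+7)*y)))
Fixed point: (((((5*z)+(b+4))+2)+((z*7)+(7+(y*x))))+(((6*z)*(z*x))+((z+7)*y)))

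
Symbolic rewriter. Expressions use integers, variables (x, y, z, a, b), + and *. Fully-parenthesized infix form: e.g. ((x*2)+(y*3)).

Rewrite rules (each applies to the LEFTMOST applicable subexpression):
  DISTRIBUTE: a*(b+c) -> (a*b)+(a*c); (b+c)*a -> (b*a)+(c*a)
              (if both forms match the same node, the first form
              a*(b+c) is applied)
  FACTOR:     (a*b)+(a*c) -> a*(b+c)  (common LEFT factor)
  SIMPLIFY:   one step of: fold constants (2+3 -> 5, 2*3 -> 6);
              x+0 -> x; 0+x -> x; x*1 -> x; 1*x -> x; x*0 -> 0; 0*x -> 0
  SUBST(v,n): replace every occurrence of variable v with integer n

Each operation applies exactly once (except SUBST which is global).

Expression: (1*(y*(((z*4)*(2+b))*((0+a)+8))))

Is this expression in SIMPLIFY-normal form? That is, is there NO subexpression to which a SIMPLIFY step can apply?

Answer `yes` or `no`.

Expression: (1*(y*(((z*4)*(2+b))*((0+a)+8))))
Scanning for simplifiable subexpressions (pre-order)...
  at root: (1*(y*(((z*4)*(2+b))*((0+a)+8)))) (SIMPLIFIABLE)
  at R: (y*(((z*4)*(2+b))*((0+a)+8))) (not simplifiable)
  at RR: (((z*4)*(2+b))*((0+a)+8)) (not simplifiable)
  at RRL: ((z*4)*(2+b)) (not simplifiable)
  at RRLL: (z*4) (not simplifiable)
  at RRLR: (2+b) (not simplifiable)
  at RRR: ((0+a)+8) (not simplifiable)
  at RRRL: (0+a) (SIMPLIFIABLE)
Found simplifiable subexpr at path root: (1*(y*(((z*4)*(2+b))*((0+a)+8))))
One SIMPLIFY step would give: (y*(((z*4)*(2+b))*((0+a)+8)))
-> NOT in normal form.

Answer: no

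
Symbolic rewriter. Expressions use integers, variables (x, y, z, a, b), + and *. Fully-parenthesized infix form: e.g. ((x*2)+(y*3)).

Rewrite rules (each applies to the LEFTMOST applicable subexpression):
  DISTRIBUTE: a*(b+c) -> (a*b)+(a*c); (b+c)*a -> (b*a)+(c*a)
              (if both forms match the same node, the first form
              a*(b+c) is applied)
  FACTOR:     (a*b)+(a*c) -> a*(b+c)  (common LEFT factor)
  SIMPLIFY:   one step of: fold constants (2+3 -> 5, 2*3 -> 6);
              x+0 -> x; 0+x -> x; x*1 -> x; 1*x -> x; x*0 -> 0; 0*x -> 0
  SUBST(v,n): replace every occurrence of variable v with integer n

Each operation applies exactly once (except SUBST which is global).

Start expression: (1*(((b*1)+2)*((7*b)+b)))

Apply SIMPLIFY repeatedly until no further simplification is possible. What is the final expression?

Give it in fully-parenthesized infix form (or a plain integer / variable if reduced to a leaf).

Start: (1*(((b*1)+2)*((7*b)+b)))
Step 1: at root: (1*(((b*1)+2)*((7*b)+b))) -> (((b*1)+2)*((7*b)+b)); overall: (1*(((b*1)+2)*((7*b)+b))) -> (((b*1)+2)*((7*b)+b))
Step 2: at LL: (b*1) -> b; overall: (((b*1)+2)*((7*b)+b)) -> ((b+2)*((7*b)+b))
Fixed point: ((b+2)*((7*b)+b))

Answer: ((b+2)*((7*b)+b))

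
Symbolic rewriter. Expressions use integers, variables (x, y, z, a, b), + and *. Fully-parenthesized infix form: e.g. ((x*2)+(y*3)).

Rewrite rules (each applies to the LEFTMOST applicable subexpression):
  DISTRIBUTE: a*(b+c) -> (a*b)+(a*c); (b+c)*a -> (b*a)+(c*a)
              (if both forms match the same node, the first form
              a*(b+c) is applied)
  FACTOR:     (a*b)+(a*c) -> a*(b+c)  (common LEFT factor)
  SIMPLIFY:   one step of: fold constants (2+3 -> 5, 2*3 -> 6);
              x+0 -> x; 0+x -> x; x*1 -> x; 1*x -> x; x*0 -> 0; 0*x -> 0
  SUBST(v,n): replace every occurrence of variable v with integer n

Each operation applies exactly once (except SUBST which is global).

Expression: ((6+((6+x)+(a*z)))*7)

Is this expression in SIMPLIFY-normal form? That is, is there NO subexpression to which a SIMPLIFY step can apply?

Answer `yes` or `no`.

Answer: yes

Derivation:
Expression: ((6+((6+x)+(a*z)))*7)
Scanning for simplifiable subexpressions (pre-order)...
  at root: ((6+((6+x)+(a*z)))*7) (not simplifiable)
  at L: (6+((6+x)+(a*z))) (not simplifiable)
  at LR: ((6+x)+(a*z)) (not simplifiable)
  at LRL: (6+x) (not simplifiable)
  at LRR: (a*z) (not simplifiable)
Result: no simplifiable subexpression found -> normal form.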